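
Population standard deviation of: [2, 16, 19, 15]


Mean = 52/4 = 13
  (2-13)²=121
  (16-13)²=9
  (19-13)²=36
  (15-13)²=4
Σ(x-μ)² = 170
σ² = 170/4 = 85/2

σ = √(85/2) ≈ 6.5192


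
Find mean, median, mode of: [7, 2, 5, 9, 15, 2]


Sorted: [2, 2, 5, 7, 9, 15]
Mean = 40/6 = 20/3
Median = 6
Freq: {7: 1, 2: 2, 5: 1, 9: 1, 15: 1}
Mode: [2]

Mean=20/3, Median=6, Mode=2


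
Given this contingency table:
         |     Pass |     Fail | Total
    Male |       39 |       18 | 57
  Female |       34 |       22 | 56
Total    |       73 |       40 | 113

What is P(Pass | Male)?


P(Pass | Male) = 39/(39+18) = 39/57 = 13/19

P(Pass|Male) = 13/19 ≈ 68.42%


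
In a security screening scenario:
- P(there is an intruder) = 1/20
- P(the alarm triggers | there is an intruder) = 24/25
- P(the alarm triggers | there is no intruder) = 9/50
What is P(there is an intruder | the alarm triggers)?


Using Bayes' theorem:
P(A|B) = P(B|A)·P(A) / P(B)

P(the alarm triggers) = 24/25 × 1/20 + 9/50 × 19/20
= 6/125 + 171/1000 = 219/1000

P(there is an intruder|the alarm triggers) = (6/125) / (219/1000) = 16/73

P(there is an intruder|the alarm triggers) = 16/73 ≈ 21.92%


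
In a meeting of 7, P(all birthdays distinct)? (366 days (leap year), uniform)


P(all different) = Π(366-i)/366 for i=0..6
= (366/366)×(365/366)×...×(360/366)
= 0.943914

P ≈ 0.9439 ≈ 94.39%


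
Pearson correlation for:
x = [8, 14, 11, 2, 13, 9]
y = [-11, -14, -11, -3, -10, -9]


n=6, Σx=57, Σy=-58, Σxy=-622, Σx²=635, Σy²=628
r = (6×(-622) - 57×(-58))/√((6×635 - 57²)(6×628 - (-58)²))
= -426/√(561×404) = -426/√226644 ≈ -426/476.0714 ≈ -0.8948

r ≈ -0.8948


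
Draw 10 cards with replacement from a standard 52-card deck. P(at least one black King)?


P(not a black King) = 50/52 = 25/26
P(none in 10 draws) = (25/26)^10 = 95367431640625/141167095653376
P(≥1 black King) = 1 - 95367431640625/141167095653376 = 45799664012751/141167095653376

P = 45799664012751/141167095653376 ≈ 32.44%


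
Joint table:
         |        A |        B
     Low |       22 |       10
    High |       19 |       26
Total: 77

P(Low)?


P(Low) = (22+10)/77 = 32/77

P(Low) = 32/77 ≈ 41.56%


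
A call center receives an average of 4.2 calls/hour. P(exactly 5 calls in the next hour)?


Poisson(λ=4.2): P(X=5) = e^(-λ)×λ^k/k!
= e^(-4.2) × 4.2^5 / 5!
≈ 0.01499557682 × 1306.91232 / 120 ≈ 0.163316

P(X=5) ≈ 0.163316 ≈ 16.33%


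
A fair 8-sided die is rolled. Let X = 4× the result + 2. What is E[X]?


E[die] = (1+8)/2 = 9/2
E[X] = 4×9/2 + 2 = 20

E[X] = 20


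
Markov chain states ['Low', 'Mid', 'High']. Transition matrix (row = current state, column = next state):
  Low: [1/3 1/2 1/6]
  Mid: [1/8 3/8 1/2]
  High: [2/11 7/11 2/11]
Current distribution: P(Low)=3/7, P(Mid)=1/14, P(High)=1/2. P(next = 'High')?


P(next=High) = Σᵢ P(now=i)×P(i→High)
= 3/7×1/6 + 1/14×1/2 + 1/2×2/11
= 1/14 + 1/28 + 1/11 = 61/308

P = 61/308 ≈ 0.1981


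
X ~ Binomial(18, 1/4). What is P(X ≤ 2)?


P(X ≤ 2) = Σ P(X=i) for i=0..2
P(X=0) = 387420489/68719476736
P(X=1) = 1162261467/34359738368
P(X=2) = 6586148313/68719476736
Sum = 1162261467/8589934592

P(X ≤ 2) = 1162261467/8589934592 ≈ 13.53%


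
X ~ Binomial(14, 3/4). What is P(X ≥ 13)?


P(X ≥ 13) = Σ P(X=i) for i=13..14
P(X=13) = 11160261/134217728
P(X=14) = 4782969/268435456
Sum = 27103491/268435456

P(X ≥ 13) = 27103491/268435456 ≈ 10.10%


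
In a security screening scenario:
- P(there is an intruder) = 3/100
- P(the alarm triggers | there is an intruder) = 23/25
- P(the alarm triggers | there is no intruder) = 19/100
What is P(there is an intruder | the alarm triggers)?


Using Bayes' theorem:
P(A|B) = P(B|A)·P(A) / P(B)

P(the alarm triggers) = 23/25 × 3/100 + 19/100 × 97/100
= 69/2500 + 1843/10000 = 2119/10000

P(there is an intruder|the alarm triggers) = (69/2500) / (2119/10000) = 276/2119

P(there is an intruder|the alarm triggers) = 276/2119 ≈ 13.03%


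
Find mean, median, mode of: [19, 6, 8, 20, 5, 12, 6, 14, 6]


Sorted: [5, 6, 6, 6, 8, 12, 14, 19, 20]
Mean = 96/9 = 32/3
Median = 8
Freq: {19: 1, 6: 3, 8: 1, 20: 1, 5: 1, 12: 1, 14: 1}
Mode: [6]

Mean=32/3, Median=8, Mode=6


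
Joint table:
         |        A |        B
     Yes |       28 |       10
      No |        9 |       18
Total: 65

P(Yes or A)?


P(Yes∨A) = P(Yes) + P(A) - P(Yes∧A)
= (38 + 37 - 28)/65 = 47/65

P = 47/65 ≈ 72.31%


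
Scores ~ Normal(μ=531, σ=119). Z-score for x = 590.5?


z = (x - μ)/σ = (590.5 - 531)/119 = 0.5

z = 0.5


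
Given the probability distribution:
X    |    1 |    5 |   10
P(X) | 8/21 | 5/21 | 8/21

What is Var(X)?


E[X] = 113/21
E[X²] = 311/7
Var(X) = E[X²] - (E[X])² = 311/7 - 12769/441 = 6824/441

Var(X) = 6824/441 ≈ 15.4739


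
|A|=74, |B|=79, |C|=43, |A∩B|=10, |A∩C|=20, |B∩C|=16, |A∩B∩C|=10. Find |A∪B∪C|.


|A∪B∪C| = 74+79+43-10-20-16+10 = 160

|A∪B∪C| = 160


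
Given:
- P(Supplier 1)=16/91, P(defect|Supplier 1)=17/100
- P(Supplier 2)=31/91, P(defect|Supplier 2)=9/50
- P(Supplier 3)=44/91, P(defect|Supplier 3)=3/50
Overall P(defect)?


P(B) = Σ P(B|Aᵢ)×P(Aᵢ)
  17/100×16/91 = 68/2275
  9/50×31/91 = 279/4550
  3/50×44/91 = 66/2275
Sum = 547/4550

P(defect) = 547/4550 ≈ 12.02%


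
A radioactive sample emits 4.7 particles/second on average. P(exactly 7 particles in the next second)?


Poisson(λ=4.7): P(X=7) = e^(-λ)×λ^k/k!
= e^(-4.7) × 4.7^7 / 7!
≈ 0.009095277102 × 50662.3120463 / 5040 ≈ 0.091426

P(X=7) ≈ 0.091426 ≈ 9.14%


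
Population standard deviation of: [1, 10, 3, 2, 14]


Mean = 30/5 = 6
  (1-6)²=25
  (10-6)²=16
  (3-6)²=9
  (2-6)²=16
  (14-6)²=64
Σ(x-μ)² = 130
σ² = 130/5 = 26

σ = √(26) ≈ 5.0990


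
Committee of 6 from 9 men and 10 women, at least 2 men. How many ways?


Count by #men:
  2M,4W: C(9,2)×C(10,4)=7560
  3M,3W: C(9,3)×C(10,3)=10080
  4M,2W: C(9,4)×C(10,2)=5670
  5M,1W: C(9,5)×C(10,1)=1260
  6M,0W: C(9,6)×C(10,0)=84
Total = 24654

24654


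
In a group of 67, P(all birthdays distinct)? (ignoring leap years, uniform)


P(all different) = Π(365-i)/365 for i=0..66
= (365/365)×(364/365)×...×(299/365)
= 0.001560

P ≈ 0.0016 ≈ 0.16%


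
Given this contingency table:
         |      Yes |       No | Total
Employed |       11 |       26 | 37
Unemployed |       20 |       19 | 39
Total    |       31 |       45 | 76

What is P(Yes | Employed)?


P(Yes | Employed) = 11/(11+26) = 11/37

P(Yes|Employed) = 11/37 ≈ 29.73%


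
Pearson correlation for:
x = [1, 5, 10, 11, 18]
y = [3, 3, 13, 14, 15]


n=5, Σx=45, Σy=48, Σxy=572, Σx²=571, Σy²=608
r = (5×572 - 45×48)/√((5×571 - 45²)(5×608 - 48²))
= 700/√(830×736) = 700/√610880 ≈ 700/781.5881 ≈ 0.8956

r ≈ 0.8956


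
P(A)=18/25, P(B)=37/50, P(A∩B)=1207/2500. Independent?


P(A)×P(B) = 333/625
P(A∩B) = 1207/2500
Not equal → NOT independent

No, not independent


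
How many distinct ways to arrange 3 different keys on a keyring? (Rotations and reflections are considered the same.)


Free circular arrangements: rotations and reflections both identified.
(n-1)!/2 = 2!/2 = 2/2 = 1

1


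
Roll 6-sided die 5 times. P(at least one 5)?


P(no 5)^5 = (5/6)^5 = 3125/7776
P(≥1) = 1 - 3125/7776 = 4651/7776

P = 4651/7776 ≈ 59.81%


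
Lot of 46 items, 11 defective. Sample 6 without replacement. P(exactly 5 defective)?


Hypergeometric: C(11,5)×C(35,1)/C(46,6)
= 462×35/9366819 = 70/40549

P(X=5) = 70/40549 ≈ 0.17%


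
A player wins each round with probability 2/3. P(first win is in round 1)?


Geometric: P(X=1) = (1-p)^(k-1)×p = (1/3)^0×2/3 = 2/3

P(X=1) = 2/3 ≈ 66.67%


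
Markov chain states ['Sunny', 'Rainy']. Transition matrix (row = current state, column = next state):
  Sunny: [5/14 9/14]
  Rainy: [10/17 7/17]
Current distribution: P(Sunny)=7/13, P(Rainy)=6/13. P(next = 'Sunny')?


P(next=Sunny) = Σᵢ P(now=i)×P(i→Sunny)
= 7/13×5/14 + 6/13×10/17
= 5/26 + 60/221 = 205/442

P = 205/442 ≈ 0.4638


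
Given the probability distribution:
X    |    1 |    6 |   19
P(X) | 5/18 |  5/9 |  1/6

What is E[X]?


E[X] = Σ x·P(X=x)
= (1)×(5/18) + (6)×(5/9) + (19)×(1/6)
= 61/9

E[X] = 61/9


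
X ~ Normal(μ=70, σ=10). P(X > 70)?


z = (70-70)/10 = 0.0
P(X > 70) = 1 - P(Z ≤ 0.0) = 1 - 0.5000 = 0.5000

P(X > 70) ≈ 0.5000


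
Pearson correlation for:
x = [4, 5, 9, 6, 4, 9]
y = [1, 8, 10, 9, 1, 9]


n=6, Σx=37, Σy=38, Σxy=273, Σx²=255, Σy²=328
r = (6×273 - 37×38)/√((6×255 - 37²)(6×328 - 38²))
= 232/√(161×524) = 232/√84364 ≈ 232/290.4548 ≈ 0.7987

r ≈ 0.7987


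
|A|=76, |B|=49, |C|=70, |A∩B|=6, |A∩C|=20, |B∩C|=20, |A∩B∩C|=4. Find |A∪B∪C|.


|A∪B∪C| = 76+49+70-6-20-20+4 = 153

|A∪B∪C| = 153


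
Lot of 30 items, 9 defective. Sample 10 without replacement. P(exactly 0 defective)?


Hypergeometric: C(9,0)×C(21,10)/C(30,10)
= 1×352716/30045015 = 1292/110055

P(X=0) = 1292/110055 ≈ 1.17%


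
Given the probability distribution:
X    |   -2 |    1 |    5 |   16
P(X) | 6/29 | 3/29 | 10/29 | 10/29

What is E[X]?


E[X] = Σ x·P(X=x)
= (-2)×(6/29) + (1)×(3/29) + (5)×(10/29) + (16)×(10/29)
= 201/29

E[X] = 201/29


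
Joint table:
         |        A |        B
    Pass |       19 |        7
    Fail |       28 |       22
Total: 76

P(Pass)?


P(Pass) = (19+7)/76 = 26/76 = 13/38

P(Pass) = 13/38 ≈ 34.21%


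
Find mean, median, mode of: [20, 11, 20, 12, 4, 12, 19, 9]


Sorted: [4, 9, 11, 12, 12, 19, 20, 20]
Mean = 107/8
Median = 12
Freq: {20: 2, 11: 1, 12: 2, 4: 1, 19: 1, 9: 1}
Mode: [12, 20]

Mean=107/8, Median=12, Mode=[12, 20]


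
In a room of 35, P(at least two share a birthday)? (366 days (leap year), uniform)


P(all different) = Π(366-i)/366 for i=0..34
= 0.186502
P(match) = 1 - 0.186502 = 0.813498

P ≈ 0.8135 ≈ 81.35%


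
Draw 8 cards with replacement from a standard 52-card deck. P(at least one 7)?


P(not a 7) = 48/52 = 12/13
P(none in 8 draws) = (12/13)^8 = 429981696/815730721
P(≥1 7) = 1 - 429981696/815730721 = 385749025/815730721

P = 385749025/815730721 ≈ 47.29%


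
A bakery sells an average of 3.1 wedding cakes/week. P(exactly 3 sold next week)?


Poisson(λ=3.1): P(X=3) = e^(-λ)×λ^k/k!
= e^(-3.1) × 3.1^3 / 3!
≈ 0.04504920239 × 29.791 / 6 ≈ 0.223677

P(X=3) ≈ 0.223677 ≈ 22.37%


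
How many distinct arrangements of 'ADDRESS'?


Letters: 7, freq: {'A': 1, 'D': 2, 'R': 1, 'E': 1, 'S': 2}
7!/(1!×2!×1!×1!×2!) = 5040/4 = 1260

1260


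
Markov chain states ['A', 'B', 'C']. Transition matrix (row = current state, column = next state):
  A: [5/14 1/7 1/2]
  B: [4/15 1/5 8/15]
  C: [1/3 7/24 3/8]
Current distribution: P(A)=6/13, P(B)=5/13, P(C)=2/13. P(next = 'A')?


P(next=A) = Σᵢ P(now=i)×P(i→A)
= 6/13×5/14 + 5/13×4/15 + 2/13×1/3
= 15/91 + 4/39 + 2/39 = 29/91

P = 29/91 ≈ 0.3187


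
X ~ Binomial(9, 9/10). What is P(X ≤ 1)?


P(X ≤ 1) = Σ P(X=i) for i=0..1
P(X=0) = 1/1000000000
P(X=1) = 81/1000000000
Sum = 41/500000000

P(X ≤ 1) = 41/500000000 ≈ 0.00%


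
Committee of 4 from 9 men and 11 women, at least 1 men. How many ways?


Count by #men:
  1M,3W: C(9,1)×C(11,3)=1485
  2M,2W: C(9,2)×C(11,2)=1980
  3M,1W: C(9,3)×C(11,1)=924
  4M,0W: C(9,4)×C(11,0)=126
Total = 4515

4515


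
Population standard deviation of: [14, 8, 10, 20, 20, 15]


Mean = 87/6 = 29/2
  (14-29/2)²=1/4
  (8-29/2)²=169/4
  (10-29/2)²=81/4
  (20-29/2)²=121/4
  (20-29/2)²=121/4
  (15-29/2)²=1/4
Σ(x-μ)² = 247/2
σ² = (247/2)/6 = 247/12

σ = √(247/12) ≈ 4.5369


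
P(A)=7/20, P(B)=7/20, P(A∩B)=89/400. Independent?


P(A)×P(B) = 49/400
P(A∩B) = 89/400
Not equal → NOT independent

No, not independent


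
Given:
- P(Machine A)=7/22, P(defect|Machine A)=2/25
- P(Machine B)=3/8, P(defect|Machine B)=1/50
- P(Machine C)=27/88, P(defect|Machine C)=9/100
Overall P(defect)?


P(B) = Σ P(B|Aᵢ)×P(Aᵢ)
  2/25×7/22 = 7/275
  1/50×3/8 = 3/400
  9/100×27/88 = 243/8800
Sum = 533/8800

P(defect) = 533/8800 ≈ 6.06%


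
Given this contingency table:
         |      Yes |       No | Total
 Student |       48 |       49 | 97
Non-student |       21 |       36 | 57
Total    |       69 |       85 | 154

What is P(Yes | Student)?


P(Yes | Student) = 48/(48+49) = 48/97

P(Yes|Student) = 48/97 ≈ 49.48%


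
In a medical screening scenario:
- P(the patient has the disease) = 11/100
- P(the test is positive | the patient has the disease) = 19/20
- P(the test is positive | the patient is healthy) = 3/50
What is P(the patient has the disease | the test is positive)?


Using Bayes' theorem:
P(A|B) = P(B|A)·P(A) / P(B)

P(the test is positive) = 19/20 × 11/100 + 3/50 × 89/100
= 209/2000 + 267/5000 = 1579/10000

P(the patient has the disease|the test is positive) = (209/2000) / (1579/10000) = 1045/1579

P(the patient has the disease|the test is positive) = 1045/1579 ≈ 66.18%


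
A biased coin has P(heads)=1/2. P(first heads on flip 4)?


Geometric: P(X=4) = (1-p)^(k-1)×p = (1/2)^3×1/2 = 1/16

P(X=4) = 1/16 ≈ 6.25%


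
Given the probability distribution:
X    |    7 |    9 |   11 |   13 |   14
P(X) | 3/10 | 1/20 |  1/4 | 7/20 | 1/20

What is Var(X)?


E[X] = 211/20
E[X²] = 2359/20
Var(X) = E[X²] - (E[X])² = 2359/20 - 44521/400 = 2659/400

Var(X) = 2659/400 ≈ 6.6475


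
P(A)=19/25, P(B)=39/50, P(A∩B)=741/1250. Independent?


P(A)×P(B) = 741/1250
P(A∩B) = 741/1250
Equal ✓ → Independent

Yes, independent


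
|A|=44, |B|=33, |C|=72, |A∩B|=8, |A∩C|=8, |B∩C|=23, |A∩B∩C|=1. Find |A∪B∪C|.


|A∪B∪C| = 44+33+72-8-8-23+1 = 111

|A∪B∪C| = 111


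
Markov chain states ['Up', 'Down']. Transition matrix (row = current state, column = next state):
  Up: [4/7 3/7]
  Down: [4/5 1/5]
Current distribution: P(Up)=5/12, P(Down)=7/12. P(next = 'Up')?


P(next=Up) = Σᵢ P(now=i)×P(i→Up)
= 5/12×4/7 + 7/12×4/5
= 5/21 + 7/15 = 74/105

P = 74/105 ≈ 0.7048


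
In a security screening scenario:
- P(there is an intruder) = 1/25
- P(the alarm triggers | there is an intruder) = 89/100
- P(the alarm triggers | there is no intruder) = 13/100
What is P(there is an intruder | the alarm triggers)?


Using Bayes' theorem:
P(A|B) = P(B|A)·P(A) / P(B)

P(the alarm triggers) = 89/100 × 1/25 + 13/100 × 24/25
= 89/2500 + 78/625 = 401/2500

P(there is an intruder|the alarm triggers) = (89/2500) / (401/2500) = 89/401

P(there is an intruder|the alarm triggers) = 89/401 ≈ 22.19%


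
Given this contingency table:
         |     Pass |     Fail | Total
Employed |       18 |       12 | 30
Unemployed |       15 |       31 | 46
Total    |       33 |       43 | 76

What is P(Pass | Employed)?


P(Pass | Employed) = 18/(18+12) = 18/30 = 3/5

P(Pass|Employed) = 3/5 ≈ 60.00%


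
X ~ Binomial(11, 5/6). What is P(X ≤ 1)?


P(X ≤ 1) = Σ P(X=i) for i=0..1
P(X=0) = 1/362797056
P(X=1) = 55/362797056
Sum = 7/45349632

P(X ≤ 1) = 7/45349632 ≈ 0.00%


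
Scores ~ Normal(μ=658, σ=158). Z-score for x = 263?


z = (x - μ)/σ = (263 - 658)/158 = -2.5

z = -2.5


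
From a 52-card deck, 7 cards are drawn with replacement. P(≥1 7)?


P(not a 7) = 48/52 = 12/13
P(none in 7 draws) = (12/13)^7 = 35831808/62748517
P(≥1 7) = 1 - 35831808/62748517 = 26916709/62748517

P = 26916709/62748517 ≈ 42.90%


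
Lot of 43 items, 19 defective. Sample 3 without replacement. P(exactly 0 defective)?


Hypergeometric: C(19,0)×C(24,3)/C(43,3)
= 1×2024/12341 = 2024/12341

P(X=0) = 2024/12341 ≈ 16.40%


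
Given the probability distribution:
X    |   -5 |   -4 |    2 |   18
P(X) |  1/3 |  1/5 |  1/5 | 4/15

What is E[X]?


E[X] = Σ x·P(X=x)
= (-5)×(1/3) + (-4)×(1/5) + (2)×(1/5) + (18)×(4/15)
= 41/15

E[X] = 41/15


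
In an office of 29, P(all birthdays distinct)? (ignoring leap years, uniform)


P(all different) = Π(365-i)/365 for i=0..28
= (365/365)×(364/365)×...×(337/365)
= 0.319031

P ≈ 0.3190 ≈ 31.90%


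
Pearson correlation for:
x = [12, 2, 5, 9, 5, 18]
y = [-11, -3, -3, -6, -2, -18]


n=6, Σx=51, Σy=-43, Σxy=-541, Σx²=603, Σy²=503
r = (6×(-541) - 51×(-43))/√((6×603 - 51²)(6×503 - (-43)²))
= -1053/√(1017×1169) = -1053/√1188873 ≈ -1053/1090.3545 ≈ -0.9657

r ≈ -0.9657


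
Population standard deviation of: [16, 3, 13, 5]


Mean = 37/4
  (16-37/4)²=729/16
  (3-37/4)²=625/16
  (13-37/4)²=225/16
  (5-37/4)²=289/16
Σ(x-μ)² = 467/4
σ² = (467/4)/4 = 467/16

σ = √(467/16) ≈ 5.4025


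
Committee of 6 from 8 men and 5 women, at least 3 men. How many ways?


Count by #men:
  3M,3W: C(8,3)×C(5,3)=560
  4M,2W: C(8,4)×C(5,2)=700
  5M,1W: C(8,5)×C(5,1)=280
  6M,0W: C(8,6)×C(5,0)=28
Total = 1568

1568


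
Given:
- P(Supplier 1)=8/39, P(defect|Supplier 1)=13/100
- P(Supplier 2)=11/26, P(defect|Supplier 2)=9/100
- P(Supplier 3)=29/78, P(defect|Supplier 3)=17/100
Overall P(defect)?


P(B) = Σ P(B|Aᵢ)×P(Aᵢ)
  13/100×8/39 = 2/75
  9/100×11/26 = 99/2600
  17/100×29/78 = 493/7800
Sum = 499/3900

P(defect) = 499/3900 ≈ 12.79%


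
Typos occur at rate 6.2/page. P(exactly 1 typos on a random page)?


Poisson(λ=6.2): P(X=1) = e^(-λ)×λ^k/k!
= e^(-6.2) × 6.2^1 / 1!
≈ 0.002029430636 × 6.2 / 1 ≈ 0.012582

P(X=1) ≈ 0.012582 ≈ 1.26%


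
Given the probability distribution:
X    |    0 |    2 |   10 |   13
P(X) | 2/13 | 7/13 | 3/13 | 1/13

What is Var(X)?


E[X] = 57/13
E[X²] = 497/13
Var(X) = E[X²] - (E[X])² = 497/13 - 3249/169 = 3212/169

Var(X) = 3212/169 ≈ 19.0059


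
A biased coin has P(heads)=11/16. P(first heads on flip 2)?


Geometric: P(X=2) = (1-p)^(k-1)×p = (5/16)^1×11/16 = 55/256

P(X=2) = 55/256 ≈ 21.48%


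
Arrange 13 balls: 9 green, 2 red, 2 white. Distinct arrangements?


13!/(9!×2!×2!) = 4290

4290


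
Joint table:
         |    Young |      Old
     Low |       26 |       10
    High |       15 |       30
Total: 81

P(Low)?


P(Low) = (26+10)/81 = 36/81 = 4/9

P(Low) = 4/9 ≈ 44.44%


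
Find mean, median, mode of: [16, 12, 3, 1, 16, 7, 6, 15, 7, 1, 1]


Sorted: [1, 1, 1, 3, 6, 7, 7, 12, 15, 16, 16]
Mean = 85/11
Median = 7
Freq: {16: 2, 12: 1, 3: 1, 1: 3, 7: 2, 6: 1, 15: 1}
Mode: [1]

Mean=85/11, Median=7, Mode=1


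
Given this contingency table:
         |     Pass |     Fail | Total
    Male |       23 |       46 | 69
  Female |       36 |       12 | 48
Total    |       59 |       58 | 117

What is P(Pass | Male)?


P(Pass | Male) = 23/(23+46) = 23/69 = 1/3

P(Pass|Male) = 1/3 ≈ 33.33%


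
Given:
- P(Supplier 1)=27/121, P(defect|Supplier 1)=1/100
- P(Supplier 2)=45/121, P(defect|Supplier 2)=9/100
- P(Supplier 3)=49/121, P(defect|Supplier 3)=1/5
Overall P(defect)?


P(B) = Σ P(B|Aᵢ)×P(Aᵢ)
  1/100×27/121 = 27/12100
  9/100×45/121 = 81/2420
  1/5×49/121 = 49/605
Sum = 353/3025

P(defect) = 353/3025 ≈ 11.67%


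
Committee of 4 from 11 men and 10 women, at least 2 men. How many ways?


Count by #men:
  2M,2W: C(11,2)×C(10,2)=2475
  3M,1W: C(11,3)×C(10,1)=1650
  4M,0W: C(11,4)×C(10,0)=330
Total = 4455

4455


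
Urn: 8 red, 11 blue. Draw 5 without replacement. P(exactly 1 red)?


Hypergeometric: C(8,1)×C(11,4)/C(19,5)
= 8×330/11628 = 220/969

P(X=1) = 220/969 ≈ 22.70%


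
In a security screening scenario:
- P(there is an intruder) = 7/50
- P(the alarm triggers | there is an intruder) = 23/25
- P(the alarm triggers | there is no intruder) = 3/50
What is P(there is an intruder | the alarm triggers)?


Using Bayes' theorem:
P(A|B) = P(B|A)·P(A) / P(B)

P(the alarm triggers) = 23/25 × 7/50 + 3/50 × 43/50
= 161/1250 + 129/2500 = 451/2500

P(there is an intruder|the alarm triggers) = (161/1250) / (451/2500) = 322/451

P(there is an intruder|the alarm triggers) = 322/451 ≈ 71.40%


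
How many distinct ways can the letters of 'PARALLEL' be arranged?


Letters: 8, freq: {'P': 1, 'A': 2, 'R': 1, 'L': 3, 'E': 1}
8!/(1!×2!×1!×3!×1!) = 40320/12 = 3360

3360


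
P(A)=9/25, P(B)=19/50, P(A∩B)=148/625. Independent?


P(A)×P(B) = 171/1250
P(A∩B) = 148/625
Not equal → NOT independent

No, not independent


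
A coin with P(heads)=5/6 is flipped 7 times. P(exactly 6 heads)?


Binomial: P(X=6) = C(7,6)×p^6×(1-p)^1
= 7 × 15625/46656 × 1/6 = 109375/279936

P(X=6) = 109375/279936 ≈ 39.07%


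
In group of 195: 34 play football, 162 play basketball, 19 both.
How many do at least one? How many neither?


|A∪B| = 34+162-19 = 177
Neither = 195-177 = 18

At least one: 177; Neither: 18


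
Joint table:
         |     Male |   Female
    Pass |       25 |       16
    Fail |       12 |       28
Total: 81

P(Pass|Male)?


P(Pass|Male) = 25/(25+12) = 25/37

P = 25/37 ≈ 67.57%


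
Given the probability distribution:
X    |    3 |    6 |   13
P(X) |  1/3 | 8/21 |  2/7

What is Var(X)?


E[X] = 7
E[X²] = 65
Var(X) = E[X²] - (E[X])² = 65 - 49 = 16

Var(X) = 16 ≈ 16.0000


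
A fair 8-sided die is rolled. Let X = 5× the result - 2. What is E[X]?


E[die] = (1+8)/2 = 9/2
E[X] = 5×9/2 - 2 = 41/2

E[X] = 41/2


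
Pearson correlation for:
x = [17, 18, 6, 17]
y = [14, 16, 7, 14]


n=4, Σx=58, Σy=51, Σxy=806, Σx²=938, Σy²=697
r = (4×806 - 58×51)/√((4×938 - 58²)(4×697 - 51²))
= 266/√(388×187) = 266/√72556 ≈ 266/269.3622 ≈ 0.9875

r ≈ 0.9875


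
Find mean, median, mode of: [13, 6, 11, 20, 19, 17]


Sorted: [6, 11, 13, 17, 19, 20]
Mean = 86/6 = 43/3
Median = 15
Freq: {13: 1, 6: 1, 11: 1, 20: 1, 19: 1, 17: 1}
Mode: No mode

Mean=43/3, Median=15, Mode=No mode


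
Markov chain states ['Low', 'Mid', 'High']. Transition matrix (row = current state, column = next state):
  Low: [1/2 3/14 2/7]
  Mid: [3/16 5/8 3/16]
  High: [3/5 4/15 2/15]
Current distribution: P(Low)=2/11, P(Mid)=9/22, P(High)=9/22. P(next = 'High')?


P(next=High) = Σᵢ P(now=i)×P(i→High)
= 2/11×2/7 + 9/22×3/16 + 9/22×2/15
= 4/77 + 27/352 + 3/55 = 2257/12320

P = 2257/12320 ≈ 0.1832


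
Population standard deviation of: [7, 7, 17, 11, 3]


Mean = 45/5 = 9
  (7-9)²=4
  (7-9)²=4
  (17-9)²=64
  (11-9)²=4
  (3-9)²=36
Σ(x-μ)² = 112
σ² = 112/5

σ = √(112/5) ≈ 4.7329


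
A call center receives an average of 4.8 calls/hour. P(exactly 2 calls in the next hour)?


Poisson(λ=4.8): P(X=2) = e^(-λ)×λ^k/k!
= e^(-4.8) × 4.8^2 / 2!
≈ 0.008229747049 × 23.04 / 2 ≈ 0.094807

P(X=2) ≈ 0.094807 ≈ 9.48%


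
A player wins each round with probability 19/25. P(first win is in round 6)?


Geometric: P(X=6) = (1-p)^(k-1)×p = (6/25)^5×19/25 = 147744/244140625

P(X=6) = 147744/244140625 ≈ 0.06%


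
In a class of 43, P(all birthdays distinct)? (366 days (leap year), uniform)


P(all different) = Π(366-i)/366 for i=0..42
= (366/366)×(365/366)×...×(324/366)
= 0.076637

P ≈ 0.0766 ≈ 7.66%


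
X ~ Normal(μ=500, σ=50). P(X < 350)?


z = (350-500)/50 = -3.0
P(Z < -3.0) = 0.0013

P(X < 350) ≈ 0.0013


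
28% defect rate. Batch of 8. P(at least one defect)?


P(all good) = (18/25)^8 = 11019960576/152587890625
P(≥1 defect) = 141567930049/152587890625

P = 141567930049/152587890625 ≈ 92.78%


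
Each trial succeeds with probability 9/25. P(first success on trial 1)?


Geometric: P(X=1) = (1-p)^(k-1)×p = (16/25)^0×9/25 = 9/25

P(X=1) = 9/25 ≈ 36.00%


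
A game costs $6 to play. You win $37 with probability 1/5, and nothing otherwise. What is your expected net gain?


E[gain] = (37-6)×1/5 + (-6)×4/5
= 31/5 - 24/5 = 7/5

Expected net gain = $7/5 ≈ $1.40


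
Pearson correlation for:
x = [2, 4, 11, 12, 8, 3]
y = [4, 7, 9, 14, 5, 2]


n=6, Σx=40, Σy=41, Σxy=349, Σx²=358, Σy²=371
r = (6×349 - 40×41)/√((6×358 - 40²)(6×371 - 41²))
= 454/√(548×545) = 454/√298660 ≈ 454/546.4979 ≈ 0.8307

r ≈ 0.8307


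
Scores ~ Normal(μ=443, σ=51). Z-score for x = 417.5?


z = (x - μ)/σ = (417.5 - 443)/51 = -0.5

z = -0.5


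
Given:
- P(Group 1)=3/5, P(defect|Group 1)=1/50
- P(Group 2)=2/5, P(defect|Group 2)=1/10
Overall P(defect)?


P(B) = Σ P(B|Aᵢ)×P(Aᵢ)
  1/50×3/5 = 3/250
  1/10×2/5 = 1/25
Sum = 13/250

P(defect) = 13/250 ≈ 5.20%


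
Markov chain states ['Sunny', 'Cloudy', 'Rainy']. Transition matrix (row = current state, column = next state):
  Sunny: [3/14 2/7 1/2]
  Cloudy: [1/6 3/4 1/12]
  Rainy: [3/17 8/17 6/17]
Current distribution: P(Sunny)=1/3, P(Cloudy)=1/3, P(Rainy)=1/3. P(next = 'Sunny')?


P(next=Sunny) = Σᵢ P(now=i)×P(i→Sunny)
= 1/3×3/14 + 1/3×1/6 + 1/3×3/17
= 1/14 + 1/18 + 1/17 = 199/1071

P = 199/1071 ≈ 0.1858


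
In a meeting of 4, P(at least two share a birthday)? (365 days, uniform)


P(all different) = Π(365-i)/365 for i=0..3
= 0.983644
P(match) = 1 - 0.983644 = 0.016356

P ≈ 0.0164 ≈ 1.64%


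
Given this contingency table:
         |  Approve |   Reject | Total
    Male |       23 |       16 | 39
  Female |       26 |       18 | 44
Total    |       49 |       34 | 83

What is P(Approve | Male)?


P(Approve | Male) = 23/(23+16) = 23/39

P(Approve|Male) = 23/39 ≈ 58.97%


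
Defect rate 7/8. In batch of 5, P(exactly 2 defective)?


Binomial: P(X=2) = C(5,2)×p^2×(1-p)^3
= 10 × 49/64 × 1/512 = 245/16384

P(X=2) = 245/16384 ≈ 1.50%


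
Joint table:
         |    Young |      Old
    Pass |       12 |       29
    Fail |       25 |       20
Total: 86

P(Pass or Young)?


P(Pass∨Young) = P(Pass) + P(Young) - P(Pass∧Young)
= (41 + 37 - 12)/86 = 66/86 = 33/43

P = 33/43 ≈ 76.74%


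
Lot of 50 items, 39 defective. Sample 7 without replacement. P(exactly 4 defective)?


Hypergeometric: C(39,4)×C(11,3)/C(50,7)
= 82251×165/99884400 = 82251/605360

P(X=4) = 82251/605360 ≈ 13.59%


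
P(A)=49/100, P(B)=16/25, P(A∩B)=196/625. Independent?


P(A)×P(B) = 196/625
P(A∩B) = 196/625
Equal ✓ → Independent

Yes, independent


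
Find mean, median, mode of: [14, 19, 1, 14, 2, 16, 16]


Sorted: [1, 2, 14, 14, 16, 16, 19]
Mean = 82/7
Median = 14
Freq: {14: 2, 19: 1, 1: 1, 2: 1, 16: 2}
Mode: [14, 16]

Mean=82/7, Median=14, Mode=[14, 16]


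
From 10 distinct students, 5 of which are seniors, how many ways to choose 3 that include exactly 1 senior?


Choose 1 of the 5 seniors and 2 of the other 5 students:
C(5,1)×C(5,2) = 5×10 = 50

50


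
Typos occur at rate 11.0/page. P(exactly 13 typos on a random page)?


Poisson(λ=11.0): P(X=13) = e^(-λ)×λ^k/k!
= e^(-11.0) × 11.0^13 / 13!
≈ 1.670170079e-05 × 3.45227121439e+13 / 6227020800 ≈ 0.092595

P(X=13) ≈ 0.092595 ≈ 9.26%


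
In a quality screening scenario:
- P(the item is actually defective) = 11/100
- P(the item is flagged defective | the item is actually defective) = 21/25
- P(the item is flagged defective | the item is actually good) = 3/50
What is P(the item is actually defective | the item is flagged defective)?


Using Bayes' theorem:
P(A|B) = P(B|A)·P(A) / P(B)

P(the item is flagged defective) = 21/25 × 11/100 + 3/50 × 89/100
= 231/2500 + 267/5000 = 729/5000

P(the item is actually defective|the item is flagged defective) = (231/2500) / (729/5000) = 154/243

P(the item is actually defective|the item is flagged defective) = 154/243 ≈ 63.37%


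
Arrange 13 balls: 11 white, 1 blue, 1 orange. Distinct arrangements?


13!/(11!×1!×1!) = 156

156


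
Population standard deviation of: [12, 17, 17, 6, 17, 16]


Mean = 85/6
  (12-85/6)²=169/36
  (17-85/6)²=289/36
  (17-85/6)²=289/36
  (6-85/6)²=2401/36
  (17-85/6)²=289/36
  (16-85/6)²=121/36
Σ(x-μ)² = 593/6
σ² = (593/6)/6 = 593/36

σ = √(593/36) ≈ 4.0586


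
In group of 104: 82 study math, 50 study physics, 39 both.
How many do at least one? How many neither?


|A∪B| = 82+50-39 = 93
Neither = 104-93 = 11

At least one: 93; Neither: 11


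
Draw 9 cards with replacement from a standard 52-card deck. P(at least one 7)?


P(not a 7) = 48/52 = 12/13
P(none in 9 draws) = (12/13)^9 = 5159780352/10604499373
P(≥1 7) = 1 - 5159780352/10604499373 = 5444719021/10604499373

P = 5444719021/10604499373 ≈ 51.34%


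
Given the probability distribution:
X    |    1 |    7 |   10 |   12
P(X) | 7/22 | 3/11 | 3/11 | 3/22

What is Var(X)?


E[X] = 145/22
E[X²] = 1333/22
Var(X) = E[X²] - (E[X])² = 1333/22 - 21025/484 = 8301/484

Var(X) = 8301/484 ≈ 17.1508


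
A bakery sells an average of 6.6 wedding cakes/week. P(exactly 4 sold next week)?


Poisson(λ=6.6): P(X=4) = e^(-λ)×λ^k/k!
= e^(-6.6) × 6.6^4 / 4!
≈ 0.001360368038 × 1897.4736 / 24 ≈ 0.107553

P(X=4) ≈ 0.107553 ≈ 10.76%


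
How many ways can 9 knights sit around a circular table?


Circular arrangements of 9 distinct objects: fix one position to break rotational symmetry.
(n-1)! = 8! = 40320

40320


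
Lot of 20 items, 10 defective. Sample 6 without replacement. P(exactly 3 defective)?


Hypergeometric: C(10,3)×C(10,3)/C(20,6)
= 120×120/38760 = 120/323

P(X=3) = 120/323 ≈ 37.15%


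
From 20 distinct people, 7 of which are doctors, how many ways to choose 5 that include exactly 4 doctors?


Choose 4 of the 7 doctors and 1 of the other 13 people:
C(7,4)×C(13,1) = 35×13 = 455

455


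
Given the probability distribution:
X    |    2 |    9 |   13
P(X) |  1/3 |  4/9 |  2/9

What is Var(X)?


E[X] = 68/9
E[X²] = 674/9
Var(X) = E[X²] - (E[X])² = 674/9 - 4624/81 = 1442/81

Var(X) = 1442/81 ≈ 17.8025


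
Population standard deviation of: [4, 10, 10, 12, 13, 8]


Mean = 57/6 = 19/2
  (4-19/2)²=121/4
  (10-19/2)²=1/4
  (10-19/2)²=1/4
  (12-19/2)²=25/4
  (13-19/2)²=49/4
  (8-19/2)²=9/4
Σ(x-μ)² = 103/2
σ² = (103/2)/6 = 103/12

σ = √(103/12) ≈ 2.9297


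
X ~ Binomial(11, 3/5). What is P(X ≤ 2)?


P(X ≤ 2) = Σ P(X=i) for i=0..2
P(X=0) = 2048/48828125
P(X=1) = 33792/48828125
P(X=2) = 50688/9765625
Sum = 57856/9765625

P(X ≤ 2) = 57856/9765625 ≈ 0.59%


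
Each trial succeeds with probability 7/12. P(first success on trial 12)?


Geometric: P(X=12) = (1-p)^(k-1)×p = (5/12)^11×7/12 = 341796875/8916100448256

P(X=12) = 341796875/8916100448256 ≈ 0.00%


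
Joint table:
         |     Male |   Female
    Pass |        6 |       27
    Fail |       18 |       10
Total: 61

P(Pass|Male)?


P(Pass|Male) = 6/(6+18) = 6/24 = 1/4

P = 1/4 ≈ 25.00%


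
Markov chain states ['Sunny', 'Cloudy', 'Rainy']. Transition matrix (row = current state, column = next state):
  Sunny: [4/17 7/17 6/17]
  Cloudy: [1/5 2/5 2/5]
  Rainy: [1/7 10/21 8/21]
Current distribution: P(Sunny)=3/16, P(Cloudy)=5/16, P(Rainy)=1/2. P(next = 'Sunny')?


P(next=Sunny) = Σᵢ P(now=i)×P(i→Sunny)
= 3/16×4/17 + 5/16×1/5 + 1/2×1/7
= 3/68 + 1/16 + 1/14 = 339/1904

P = 339/1904 ≈ 0.1780


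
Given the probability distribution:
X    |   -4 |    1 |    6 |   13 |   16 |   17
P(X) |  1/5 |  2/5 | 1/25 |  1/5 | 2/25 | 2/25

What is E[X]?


E[X] = Σ x·P(X=x)
= (-4)×(1/5) + (1)×(2/5) + (6)×(1/25) + (13)×(1/5) + (16)×(2/25) + (17)×(2/25)
= 127/25

E[X] = 127/25


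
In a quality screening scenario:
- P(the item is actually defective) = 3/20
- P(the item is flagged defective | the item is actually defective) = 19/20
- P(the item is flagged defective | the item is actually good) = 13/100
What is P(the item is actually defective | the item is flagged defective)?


Using Bayes' theorem:
P(A|B) = P(B|A)·P(A) / P(B)

P(the item is flagged defective) = 19/20 × 3/20 + 13/100 × 17/20
= 57/400 + 221/2000 = 253/1000

P(the item is actually defective|the item is flagged defective) = (57/400) / (253/1000) = 285/506

P(the item is actually defective|the item is flagged defective) = 285/506 ≈ 56.32%


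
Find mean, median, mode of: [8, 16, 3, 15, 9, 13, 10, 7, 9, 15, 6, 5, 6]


Sorted: [3, 5, 6, 6, 7, 8, 9, 9, 10, 13, 15, 15, 16]
Mean = 122/13
Median = 9
Freq: {8: 1, 16: 1, 3: 1, 15: 2, 9: 2, 13: 1, 10: 1, 7: 1, 6: 2, 5: 1}
Mode: [6, 9, 15]

Mean=122/13, Median=9, Mode=[6, 9, 15]


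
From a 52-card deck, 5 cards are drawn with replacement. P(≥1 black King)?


P(not a black King) = 50/52 = 25/26
P(none in 5 draws) = (25/26)^5 = 9765625/11881376
P(≥1 black King) = 1 - 9765625/11881376 = 2115751/11881376

P = 2115751/11881376 ≈ 17.81%


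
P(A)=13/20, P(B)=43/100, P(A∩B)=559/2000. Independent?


P(A)×P(B) = 559/2000
P(A∩B) = 559/2000
Equal ✓ → Independent

Yes, independent


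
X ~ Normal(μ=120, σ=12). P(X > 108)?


z = (108-120)/12 = -1.0
P(X > 108) = 1 - P(Z ≤ -1.0) = 1 - 0.1587 = 0.8413

P(X > 108) ≈ 0.8413


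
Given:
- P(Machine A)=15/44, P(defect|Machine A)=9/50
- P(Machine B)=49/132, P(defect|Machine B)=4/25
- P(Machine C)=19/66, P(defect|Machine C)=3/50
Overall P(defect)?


P(B) = Σ P(B|Aᵢ)×P(Aᵢ)
  9/50×15/44 = 27/440
  4/25×49/132 = 49/825
  3/50×19/66 = 19/1100
Sum = 911/6600

P(defect) = 911/6600 ≈ 13.80%


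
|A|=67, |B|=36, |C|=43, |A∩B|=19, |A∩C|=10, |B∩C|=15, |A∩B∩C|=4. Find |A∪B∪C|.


|A∪B∪C| = 67+36+43-19-10-15+4 = 106

|A∪B∪C| = 106


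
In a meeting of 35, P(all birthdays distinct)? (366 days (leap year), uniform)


P(all different) = Π(366-i)/366 for i=0..34
= (366/366)×(365/366)×...×(332/366)
= 0.186502

P ≈ 0.1865 ≈ 18.65%


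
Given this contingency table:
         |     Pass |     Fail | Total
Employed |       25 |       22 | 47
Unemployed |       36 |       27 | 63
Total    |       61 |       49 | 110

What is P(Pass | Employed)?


P(Pass | Employed) = 25/(25+22) = 25/47

P(Pass|Employed) = 25/47 ≈ 53.19%


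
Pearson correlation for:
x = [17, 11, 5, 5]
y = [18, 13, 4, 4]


n=4, Σx=38, Σy=39, Σxy=489, Σx²=460, Σy²=525
r = (4×489 - 38×39)/√((4×460 - 38²)(4×525 - 39²))
= 474/√(396×579) = 474/√229284 ≈ 474/478.8361 ≈ 0.9899

r ≈ 0.9899


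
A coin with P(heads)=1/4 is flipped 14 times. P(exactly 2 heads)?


Binomial: P(X=2) = C(14,2)×p^2×(1-p)^12
= 91 × 1/16 × 531441/16777216 = 48361131/268435456

P(X=2) = 48361131/268435456 ≈ 18.02%


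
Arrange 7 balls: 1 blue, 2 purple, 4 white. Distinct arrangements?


7!/(1!×2!×4!) = 105

105


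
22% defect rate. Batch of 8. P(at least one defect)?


P(all good) = (39/50)^8 = 5352009260481/39062500000000
P(≥1 defect) = 33710490739519/39062500000000

P = 33710490739519/39062500000000 ≈ 86.30%


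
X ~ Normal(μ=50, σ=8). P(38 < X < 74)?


z₁=(38-50)/8=-1.5, z₂=(74-50)/8=3.0
P = Φ(3.0) - Φ(-1.5) = 0.998650 - 0.066807 = 0.931843 ≈ 0.9318

P(38 < X < 74) ≈ 0.9318


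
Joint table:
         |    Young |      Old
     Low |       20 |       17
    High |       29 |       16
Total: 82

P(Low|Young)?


P(Low|Young) = 20/(20+29) = 20/49

P = 20/49 ≈ 40.82%


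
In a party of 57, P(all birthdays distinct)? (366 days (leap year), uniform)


P(all different) = Π(366-i)/366 for i=0..56
= (366/366)×(365/366)×...×(310/366)
= 0.010010

P ≈ 0.0100 ≈ 1.00%


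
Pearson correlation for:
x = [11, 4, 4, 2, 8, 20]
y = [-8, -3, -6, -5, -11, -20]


n=6, Σx=49, Σy=-53, Σxy=-622, Σx²=621, Σy²=655
r = (6×(-622) - 49×(-53))/√((6×621 - 49²)(6×655 - (-53)²))
= -1135/√(1325×1121) = -1135/√1485325 ≈ -1135/1218.7391 ≈ -0.9313

r ≈ -0.9313


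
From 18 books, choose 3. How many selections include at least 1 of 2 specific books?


Complement: C(18,3) - C(16,3) = 816 - 560 = 256

256


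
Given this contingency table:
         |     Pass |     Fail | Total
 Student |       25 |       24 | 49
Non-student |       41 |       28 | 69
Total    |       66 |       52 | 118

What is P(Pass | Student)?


P(Pass | Student) = 25/(25+24) = 25/49

P(Pass|Student) = 25/49 ≈ 51.02%


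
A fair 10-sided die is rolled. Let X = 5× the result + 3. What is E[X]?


E[die] = (1+10)/2 = 11/2
E[X] = 5×11/2 + 3 = 61/2

E[X] = 61/2


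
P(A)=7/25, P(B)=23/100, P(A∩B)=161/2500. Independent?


P(A)×P(B) = 161/2500
P(A∩B) = 161/2500
Equal ✓ → Independent

Yes, independent


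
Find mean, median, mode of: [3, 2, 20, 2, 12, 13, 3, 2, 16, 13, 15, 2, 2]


Sorted: [2, 2, 2, 2, 2, 3, 3, 12, 13, 13, 15, 16, 20]
Mean = 105/13
Median = 3
Freq: {3: 2, 2: 5, 20: 1, 12: 1, 13: 2, 16: 1, 15: 1}
Mode: [2]

Mean=105/13, Median=3, Mode=2


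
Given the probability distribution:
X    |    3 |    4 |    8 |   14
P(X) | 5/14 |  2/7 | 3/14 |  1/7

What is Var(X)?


E[X] = 83/14
E[X²] = 99/2
Var(X) = E[X²] - (E[X])² = 99/2 - 6889/196 = 2813/196

Var(X) = 2813/196 ≈ 14.3520


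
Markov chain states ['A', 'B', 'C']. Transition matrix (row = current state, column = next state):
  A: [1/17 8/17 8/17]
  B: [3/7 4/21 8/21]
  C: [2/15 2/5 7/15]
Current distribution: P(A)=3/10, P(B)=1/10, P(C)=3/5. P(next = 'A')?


P(next=A) = Σᵢ P(now=i)×P(i→A)
= 3/10×1/17 + 1/10×3/7 + 3/5×2/15
= 3/170 + 3/70 + 2/25 = 418/2975

P = 418/2975 ≈ 0.1405


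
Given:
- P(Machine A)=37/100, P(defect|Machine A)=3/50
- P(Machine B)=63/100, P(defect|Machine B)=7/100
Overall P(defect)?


P(B) = Σ P(B|Aᵢ)×P(Aᵢ)
  3/50×37/100 = 111/5000
  7/100×63/100 = 441/10000
Sum = 663/10000

P(defect) = 663/10000 ≈ 6.63%


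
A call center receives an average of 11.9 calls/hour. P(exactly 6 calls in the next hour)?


Poisson(λ=11.9): P(X=6) = e^(-λ)×λ^k/k!
= e^(-11.9) × 11.9^6 / 6!
≈ 6.790404807e-06 × 2839760.85528 / 720 ≈ 0.026782

P(X=6) ≈ 0.026782 ≈ 2.68%


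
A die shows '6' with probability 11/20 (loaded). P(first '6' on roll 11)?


Geometric: P(X=11) = (1-p)^(k-1)×p = (9/20)^10×11/20 = 38354628411/204800000000000

P(X=11) = 38354628411/204800000000000 ≈ 0.02%


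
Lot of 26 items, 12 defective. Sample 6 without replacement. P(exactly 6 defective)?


Hypergeometric: C(12,6)×C(14,0)/C(26,6)
= 924×1/230230 = 6/1495

P(X=6) = 6/1495 ≈ 0.40%


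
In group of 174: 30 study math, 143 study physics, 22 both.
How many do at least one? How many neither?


|A∪B| = 30+143-22 = 151
Neither = 174-151 = 23

At least one: 151; Neither: 23


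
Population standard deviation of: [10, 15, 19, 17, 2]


Mean = 63/5
  (10-63/5)²=169/25
  (15-63/5)²=144/25
  (19-63/5)²=1024/25
  (17-63/5)²=484/25
  (2-63/5)²=2809/25
Σ(x-μ)² = 926/5
σ² = (926/5)/5 = 926/25

σ = √(926/25) ≈ 6.0860


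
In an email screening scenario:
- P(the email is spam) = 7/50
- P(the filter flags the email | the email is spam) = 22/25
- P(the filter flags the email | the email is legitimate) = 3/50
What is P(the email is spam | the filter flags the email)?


Using Bayes' theorem:
P(A|B) = P(B|A)·P(A) / P(B)

P(the filter flags the email) = 22/25 × 7/50 + 3/50 × 43/50
= 77/625 + 129/2500 = 437/2500

P(the email is spam|the filter flags the email) = (77/625) / (437/2500) = 308/437

P(the email is spam|the filter flags the email) = 308/437 ≈ 70.48%


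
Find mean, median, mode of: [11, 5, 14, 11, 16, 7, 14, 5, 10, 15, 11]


Sorted: [5, 5, 7, 10, 11, 11, 11, 14, 14, 15, 16]
Mean = 119/11
Median = 11
Freq: {11: 3, 5: 2, 14: 2, 16: 1, 7: 1, 10: 1, 15: 1}
Mode: [11]

Mean=119/11, Median=11, Mode=11


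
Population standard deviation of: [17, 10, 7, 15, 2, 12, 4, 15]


Mean = 82/8 = 41/4
  (17-41/4)²=729/16
  (10-41/4)²=1/16
  (7-41/4)²=169/16
  (15-41/4)²=361/16
  (2-41/4)²=1089/16
  (12-41/4)²=49/16
  (4-41/4)²=625/16
  (15-41/4)²=361/16
Σ(x-μ)² = 423/2
σ² = (423/2)/8 = 423/16

σ = √(423/16) ≈ 5.1417


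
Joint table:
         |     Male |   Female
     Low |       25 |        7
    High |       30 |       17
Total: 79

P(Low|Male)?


P(Low|Male) = 25/(25+30) = 25/55 = 5/11

P = 5/11 ≈ 45.45%
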